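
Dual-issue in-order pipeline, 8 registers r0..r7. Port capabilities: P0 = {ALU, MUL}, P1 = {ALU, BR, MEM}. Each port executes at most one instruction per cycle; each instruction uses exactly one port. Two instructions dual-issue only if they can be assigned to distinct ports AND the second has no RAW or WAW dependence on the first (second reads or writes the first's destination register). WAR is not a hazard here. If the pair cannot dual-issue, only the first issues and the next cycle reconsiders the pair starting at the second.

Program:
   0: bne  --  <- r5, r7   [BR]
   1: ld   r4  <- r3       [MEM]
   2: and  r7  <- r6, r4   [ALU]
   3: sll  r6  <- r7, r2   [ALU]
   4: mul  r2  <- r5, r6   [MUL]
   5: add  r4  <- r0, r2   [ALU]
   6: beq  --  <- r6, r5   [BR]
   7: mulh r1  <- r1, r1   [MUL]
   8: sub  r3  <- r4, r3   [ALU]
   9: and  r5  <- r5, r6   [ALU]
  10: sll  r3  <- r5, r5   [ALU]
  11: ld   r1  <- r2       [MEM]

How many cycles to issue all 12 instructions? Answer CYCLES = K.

CYCLES = 9

  cy0 -> i0 (bne.BR) no-port BR/MEM
  cy1 -> i1 (ld.MEM) RAW r4
  cy2 -> i2 (and.ALU) RAW r7
  cy3 -> i3 (sll.ALU) RAW r6
  cy4 -> i4 (mul.MUL) RAW r2
  cy5 -> i5+i6 (add.ALU beq.BR) pair
  cy6 -> i7+i8 (mulh.MUL sub.ALU) pair
  cy7 -> i9 (and.ALU) RAW r5
  cy8 -> i10+i11 (sll.ALU ld.MEM) pair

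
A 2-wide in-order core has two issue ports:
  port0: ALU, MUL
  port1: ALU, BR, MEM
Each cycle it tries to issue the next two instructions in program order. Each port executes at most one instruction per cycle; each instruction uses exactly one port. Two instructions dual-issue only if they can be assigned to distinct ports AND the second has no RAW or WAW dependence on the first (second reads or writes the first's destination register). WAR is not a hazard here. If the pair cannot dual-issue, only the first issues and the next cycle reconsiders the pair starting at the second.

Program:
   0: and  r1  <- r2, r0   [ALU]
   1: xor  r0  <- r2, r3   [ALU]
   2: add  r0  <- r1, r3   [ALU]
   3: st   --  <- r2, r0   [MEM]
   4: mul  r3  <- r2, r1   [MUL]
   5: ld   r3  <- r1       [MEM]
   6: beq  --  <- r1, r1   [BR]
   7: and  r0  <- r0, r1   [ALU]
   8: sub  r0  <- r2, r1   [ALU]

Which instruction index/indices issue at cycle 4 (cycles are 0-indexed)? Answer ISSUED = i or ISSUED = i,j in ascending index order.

ISSUED = 6,7

  cy0 -> i0/i1 (and;xor) 2-wide
  cy1 -> i2 (add) RAW r0
  cy2 -> i3/i4 (st;mul) 2-wide
  cy3 -> i5 (ld) no-port MEM/BR
  cy4 -> i6/i7 (beq;and) 2-wide
  cy5 -> i8 (sub) tail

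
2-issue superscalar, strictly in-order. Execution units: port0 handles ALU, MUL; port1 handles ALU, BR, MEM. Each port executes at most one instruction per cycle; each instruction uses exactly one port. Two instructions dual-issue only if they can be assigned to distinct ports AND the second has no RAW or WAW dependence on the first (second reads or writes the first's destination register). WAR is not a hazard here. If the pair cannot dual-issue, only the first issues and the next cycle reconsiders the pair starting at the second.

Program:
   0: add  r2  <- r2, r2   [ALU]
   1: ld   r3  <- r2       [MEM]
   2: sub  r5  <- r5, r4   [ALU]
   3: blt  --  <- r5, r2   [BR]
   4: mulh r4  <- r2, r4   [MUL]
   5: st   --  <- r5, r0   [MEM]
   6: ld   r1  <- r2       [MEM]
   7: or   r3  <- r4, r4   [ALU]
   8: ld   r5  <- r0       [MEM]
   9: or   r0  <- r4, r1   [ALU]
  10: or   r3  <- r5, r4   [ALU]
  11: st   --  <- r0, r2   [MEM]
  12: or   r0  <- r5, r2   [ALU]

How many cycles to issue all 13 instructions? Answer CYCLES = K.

CYCLES = 8

[0] i0  add.ALU  -- RAW r2
[1] i1&i2  ld.MEM+sub.ALU  -- pair
[2] i3&i4  blt.BR+mulh.MUL  -- pair
[3] i5  st.MEM  -- no-port MEM/MEM
[4] i6&i7  ld.MEM+or.ALU  -- pair
[5] i8&i9  ld.MEM+or.ALU  -- pair
[6] i10&i11  or.ALU+st.MEM  -- pair
[7] i12  or.ALU  -- tail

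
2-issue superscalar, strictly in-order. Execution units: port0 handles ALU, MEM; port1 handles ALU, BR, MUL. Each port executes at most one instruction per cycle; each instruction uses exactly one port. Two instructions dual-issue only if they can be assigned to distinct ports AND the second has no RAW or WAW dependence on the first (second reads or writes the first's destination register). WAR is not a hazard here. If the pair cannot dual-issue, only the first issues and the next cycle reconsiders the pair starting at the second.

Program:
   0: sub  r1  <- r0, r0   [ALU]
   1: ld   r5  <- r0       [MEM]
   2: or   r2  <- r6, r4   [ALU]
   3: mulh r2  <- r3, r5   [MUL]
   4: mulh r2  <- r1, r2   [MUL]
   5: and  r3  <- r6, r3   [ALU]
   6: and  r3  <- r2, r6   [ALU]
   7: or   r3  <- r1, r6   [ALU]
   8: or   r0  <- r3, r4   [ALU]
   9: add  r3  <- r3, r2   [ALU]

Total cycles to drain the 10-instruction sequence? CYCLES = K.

t=0 i0,i1:sub;ld ; 2-wide
t=1 i2:or ; WAW r2
t=2 i3:mulh ; no-port MUL/MUL
t=3 i4,i5:mulh;and ; 2-wide
t=4 i6:and ; WAW r3
t=5 i7:or ; RAW r3
t=6 i8,i9:or;add ; 2-wide

CYCLES = 7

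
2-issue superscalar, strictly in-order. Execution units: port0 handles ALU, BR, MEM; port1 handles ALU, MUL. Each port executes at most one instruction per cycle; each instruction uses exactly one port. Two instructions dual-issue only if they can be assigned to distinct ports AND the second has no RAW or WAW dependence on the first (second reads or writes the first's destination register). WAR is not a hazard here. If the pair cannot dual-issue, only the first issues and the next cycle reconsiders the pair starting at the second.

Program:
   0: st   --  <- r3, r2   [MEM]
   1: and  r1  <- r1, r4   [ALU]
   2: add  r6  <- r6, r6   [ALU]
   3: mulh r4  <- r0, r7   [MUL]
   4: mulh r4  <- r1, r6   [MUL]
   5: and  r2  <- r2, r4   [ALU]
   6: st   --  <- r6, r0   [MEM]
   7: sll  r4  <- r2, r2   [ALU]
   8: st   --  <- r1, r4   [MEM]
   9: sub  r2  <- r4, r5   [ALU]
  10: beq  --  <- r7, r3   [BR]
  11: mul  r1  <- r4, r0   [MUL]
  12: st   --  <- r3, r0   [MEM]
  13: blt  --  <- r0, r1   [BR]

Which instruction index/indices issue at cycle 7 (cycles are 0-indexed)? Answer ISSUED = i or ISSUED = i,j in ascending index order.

ISSUED = 12

0. st.MEM+and.ALU @i0&i1  | dual
1. add.ALU+mulh.MUL @i2&i3  | dual
2. mulh.MUL @i4  | RAW r4
3. and.ALU+st.MEM @i5&i6  | dual
4. sll.ALU @i7  | RAW r4
5. st.MEM+sub.ALU @i8&i9  | dual
6. beq.BR+mul.MUL @i10&i11  | dual
7. st.MEM @i12  | no-port MEM/BR
8. blt.BR @i13  | tail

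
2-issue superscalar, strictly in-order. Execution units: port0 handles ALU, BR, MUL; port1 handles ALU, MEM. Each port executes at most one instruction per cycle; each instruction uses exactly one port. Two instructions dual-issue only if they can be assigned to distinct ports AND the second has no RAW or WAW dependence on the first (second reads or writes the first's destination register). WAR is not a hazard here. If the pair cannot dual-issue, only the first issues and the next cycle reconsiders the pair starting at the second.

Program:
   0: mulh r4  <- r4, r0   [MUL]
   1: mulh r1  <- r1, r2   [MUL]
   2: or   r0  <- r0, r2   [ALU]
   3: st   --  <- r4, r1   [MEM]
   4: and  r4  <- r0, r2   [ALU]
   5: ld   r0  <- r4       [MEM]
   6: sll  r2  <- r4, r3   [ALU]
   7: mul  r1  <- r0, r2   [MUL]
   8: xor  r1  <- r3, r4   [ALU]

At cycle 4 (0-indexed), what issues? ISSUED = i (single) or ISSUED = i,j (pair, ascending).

ISSUED = 7

c0: i0 mulh.MUL  no-port MUL/MUL
c1: i1,i2 mulh.MUL;or.ALU  pair
c2: i3,i4 st.MEM;and.ALU  pair
c3: i5,i6 ld.MEM;sll.ALU  pair
c4: i7 mul.MUL  WAW r1
c5: i8 xor.ALU  tail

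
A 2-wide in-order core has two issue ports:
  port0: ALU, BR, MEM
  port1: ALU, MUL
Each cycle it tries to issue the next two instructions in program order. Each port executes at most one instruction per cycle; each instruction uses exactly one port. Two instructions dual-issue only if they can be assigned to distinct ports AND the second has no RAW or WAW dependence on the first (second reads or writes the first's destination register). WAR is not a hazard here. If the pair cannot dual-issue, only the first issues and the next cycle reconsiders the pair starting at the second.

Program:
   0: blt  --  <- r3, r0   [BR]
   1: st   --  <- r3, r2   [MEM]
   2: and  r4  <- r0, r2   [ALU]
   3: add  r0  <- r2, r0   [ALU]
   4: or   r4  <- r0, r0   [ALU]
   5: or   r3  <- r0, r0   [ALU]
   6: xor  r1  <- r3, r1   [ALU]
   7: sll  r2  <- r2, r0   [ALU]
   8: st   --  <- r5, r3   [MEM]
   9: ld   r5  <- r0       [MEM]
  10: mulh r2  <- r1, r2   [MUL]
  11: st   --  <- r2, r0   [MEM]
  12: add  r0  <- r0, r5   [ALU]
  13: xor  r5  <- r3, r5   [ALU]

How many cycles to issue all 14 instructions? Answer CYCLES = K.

CYCLES = 9

t=0 i0:blt.BR ; no-port BR/MEM
t=1 i1,i2:st.MEM;and.ALU ; dual
t=2 i3:add.ALU ; RAW r0
t=3 i4,i5:or.ALU;or.ALU ; dual
t=4 i6,i7:xor.ALU;sll.ALU ; dual
t=5 i8:st.MEM ; no-port MEM/MEM
t=6 i9,i10:ld.MEM;mulh.MUL ; dual
t=7 i11,i12:st.MEM;add.ALU ; dual
t=8 i13:xor.ALU ; tail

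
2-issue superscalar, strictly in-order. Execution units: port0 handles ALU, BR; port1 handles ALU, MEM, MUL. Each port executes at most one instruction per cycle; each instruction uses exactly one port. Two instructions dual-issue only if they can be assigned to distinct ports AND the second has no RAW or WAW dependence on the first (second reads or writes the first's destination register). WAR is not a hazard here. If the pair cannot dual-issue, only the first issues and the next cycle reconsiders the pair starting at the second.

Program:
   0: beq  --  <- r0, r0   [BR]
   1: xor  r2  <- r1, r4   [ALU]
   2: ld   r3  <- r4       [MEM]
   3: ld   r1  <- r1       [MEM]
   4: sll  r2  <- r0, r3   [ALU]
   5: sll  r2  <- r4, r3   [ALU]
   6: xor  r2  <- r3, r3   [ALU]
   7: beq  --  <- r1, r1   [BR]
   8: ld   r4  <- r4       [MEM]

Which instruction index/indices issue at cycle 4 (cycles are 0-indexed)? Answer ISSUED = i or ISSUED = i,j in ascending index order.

ISSUED = 6,7

c0: i0,i1 beq+xor  pair
c1: i2 ld  no-port MEM/MEM
c2: i3,i4 ld+sll  pair
c3: i5 sll  WAW r2
c4: i6,i7 xor+beq  pair
c5: i8 ld  tail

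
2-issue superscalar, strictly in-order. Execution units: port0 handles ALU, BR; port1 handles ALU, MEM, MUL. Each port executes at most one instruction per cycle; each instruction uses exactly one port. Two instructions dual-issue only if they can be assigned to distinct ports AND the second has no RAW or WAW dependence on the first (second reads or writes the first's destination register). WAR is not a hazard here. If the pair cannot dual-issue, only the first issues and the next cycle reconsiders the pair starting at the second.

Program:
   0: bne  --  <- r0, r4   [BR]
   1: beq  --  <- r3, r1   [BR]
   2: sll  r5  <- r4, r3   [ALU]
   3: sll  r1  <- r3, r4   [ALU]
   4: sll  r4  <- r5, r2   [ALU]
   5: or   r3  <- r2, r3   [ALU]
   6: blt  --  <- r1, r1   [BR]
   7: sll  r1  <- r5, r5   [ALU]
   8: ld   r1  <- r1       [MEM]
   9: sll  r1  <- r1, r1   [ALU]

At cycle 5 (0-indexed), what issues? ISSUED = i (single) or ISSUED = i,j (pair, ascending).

ISSUED = 8

c0: i0 bne.BR  no-port BR/BR
c1: i1/i2 beq.BR sll.ALU  dual
c2: i3/i4 sll.ALU sll.ALU  dual
c3: i5/i6 or.ALU blt.BR  dual
c4: i7 sll.ALU  RAW+WAW r1
c5: i8 ld.MEM  RAW+WAW r1
c6: i9 sll.ALU  tail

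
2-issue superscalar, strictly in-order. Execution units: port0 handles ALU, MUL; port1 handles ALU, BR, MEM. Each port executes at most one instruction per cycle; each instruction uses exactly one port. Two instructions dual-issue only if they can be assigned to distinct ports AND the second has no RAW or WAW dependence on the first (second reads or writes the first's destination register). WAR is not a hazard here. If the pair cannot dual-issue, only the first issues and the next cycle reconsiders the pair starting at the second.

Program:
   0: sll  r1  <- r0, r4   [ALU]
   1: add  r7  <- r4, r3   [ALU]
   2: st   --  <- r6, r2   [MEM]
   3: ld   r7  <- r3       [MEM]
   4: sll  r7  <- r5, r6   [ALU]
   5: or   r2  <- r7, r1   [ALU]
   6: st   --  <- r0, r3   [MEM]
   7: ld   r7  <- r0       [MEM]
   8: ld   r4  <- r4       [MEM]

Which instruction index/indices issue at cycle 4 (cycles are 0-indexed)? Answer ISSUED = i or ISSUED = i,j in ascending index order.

ISSUED = 5,6

c0: i0&i1 sll.ALU+add.ALU  dual
c1: i2 st.MEM  no-port MEM/MEM
c2: i3 ld.MEM  WAW r7
c3: i4 sll.ALU  RAW r7
c4: i5&i6 or.ALU+st.MEM  dual
c5: i7 ld.MEM  no-port MEM/MEM
c6: i8 ld.MEM  tail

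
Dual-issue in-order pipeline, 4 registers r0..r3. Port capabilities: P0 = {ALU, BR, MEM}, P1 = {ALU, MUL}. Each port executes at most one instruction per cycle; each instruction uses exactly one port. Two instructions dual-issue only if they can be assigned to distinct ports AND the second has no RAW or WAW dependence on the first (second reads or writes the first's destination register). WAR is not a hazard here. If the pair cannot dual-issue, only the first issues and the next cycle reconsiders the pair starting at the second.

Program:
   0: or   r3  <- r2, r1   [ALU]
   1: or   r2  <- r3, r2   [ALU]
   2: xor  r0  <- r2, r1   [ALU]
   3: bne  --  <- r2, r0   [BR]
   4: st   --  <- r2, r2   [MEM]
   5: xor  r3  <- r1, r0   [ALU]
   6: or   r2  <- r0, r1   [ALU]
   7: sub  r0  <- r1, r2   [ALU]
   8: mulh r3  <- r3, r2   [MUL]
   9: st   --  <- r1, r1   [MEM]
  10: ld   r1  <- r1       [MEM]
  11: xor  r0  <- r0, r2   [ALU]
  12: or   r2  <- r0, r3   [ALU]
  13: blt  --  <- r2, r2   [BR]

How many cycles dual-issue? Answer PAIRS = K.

PAIRS = 3

c0: i0 or.ALU  RAW r3
c1: i1 or.ALU  RAW r2
c2: i2 xor.ALU  RAW r0
c3: i3 bne.BR  no-port BR/MEM
c4: i4+i5 st.MEM;xor.ALU  dual
c5: i6 or.ALU  RAW r2
c6: i7+i8 sub.ALU;mulh.MUL  dual
c7: i9 st.MEM  no-port MEM/MEM
c8: i10+i11 ld.MEM;xor.ALU  dual
c9: i12 or.ALU  RAW r2
c10: i13 blt.BR  tail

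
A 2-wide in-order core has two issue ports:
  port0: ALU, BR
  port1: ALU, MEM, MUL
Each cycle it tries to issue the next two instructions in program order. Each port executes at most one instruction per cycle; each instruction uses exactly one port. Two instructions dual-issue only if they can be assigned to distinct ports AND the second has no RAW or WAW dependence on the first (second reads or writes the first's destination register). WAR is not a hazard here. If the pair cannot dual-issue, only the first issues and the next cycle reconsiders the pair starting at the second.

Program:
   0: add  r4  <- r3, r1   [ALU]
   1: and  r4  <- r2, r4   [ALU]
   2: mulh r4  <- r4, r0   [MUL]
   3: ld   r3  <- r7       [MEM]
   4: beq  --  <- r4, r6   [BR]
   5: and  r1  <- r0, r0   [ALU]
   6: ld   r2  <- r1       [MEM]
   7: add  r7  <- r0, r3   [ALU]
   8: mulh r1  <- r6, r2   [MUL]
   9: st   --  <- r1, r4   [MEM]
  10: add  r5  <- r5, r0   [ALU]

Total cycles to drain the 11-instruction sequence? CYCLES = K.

#0 head=0: add i0 RAW+WAW r4
#1 head=1: and i1 RAW+WAW r4
#2 head=2: mulh i2 no-port MUL/MEM
#3 head=3: ld+beq i3/i4 2-wide
#4 head=5: and i5 RAW r1
#5 head=6: ld+add i6/i7 2-wide
#6 head=8: mulh i8 no-port MUL/MEM
#7 head=9: st+add i9/i10 2-wide

CYCLES = 8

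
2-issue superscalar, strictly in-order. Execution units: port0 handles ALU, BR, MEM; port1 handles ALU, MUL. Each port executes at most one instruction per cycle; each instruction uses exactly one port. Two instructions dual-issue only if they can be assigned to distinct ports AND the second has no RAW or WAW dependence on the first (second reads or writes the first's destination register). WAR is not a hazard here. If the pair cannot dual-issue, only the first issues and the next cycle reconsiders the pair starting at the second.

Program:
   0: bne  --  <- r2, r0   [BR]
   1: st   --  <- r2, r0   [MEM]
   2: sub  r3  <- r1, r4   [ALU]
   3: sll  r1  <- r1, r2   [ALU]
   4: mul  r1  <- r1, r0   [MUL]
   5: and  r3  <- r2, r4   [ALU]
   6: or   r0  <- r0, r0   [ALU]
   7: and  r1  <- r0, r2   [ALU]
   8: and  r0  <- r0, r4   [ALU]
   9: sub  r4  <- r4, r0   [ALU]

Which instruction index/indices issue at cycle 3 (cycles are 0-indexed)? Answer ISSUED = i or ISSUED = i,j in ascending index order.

#0 head=0: bne.BR i0 no-port BR/MEM
#1 head=1: st.MEM+sub.ALU i1&i2 2-wide
#2 head=3: sll.ALU i3 RAW+WAW r1
#3 head=4: mul.MUL+and.ALU i4&i5 2-wide
#4 head=6: or.ALU i6 RAW r0
#5 head=7: and.ALU+and.ALU i7&i8 2-wide
#6 head=9: sub.ALU i9 tail

ISSUED = 4,5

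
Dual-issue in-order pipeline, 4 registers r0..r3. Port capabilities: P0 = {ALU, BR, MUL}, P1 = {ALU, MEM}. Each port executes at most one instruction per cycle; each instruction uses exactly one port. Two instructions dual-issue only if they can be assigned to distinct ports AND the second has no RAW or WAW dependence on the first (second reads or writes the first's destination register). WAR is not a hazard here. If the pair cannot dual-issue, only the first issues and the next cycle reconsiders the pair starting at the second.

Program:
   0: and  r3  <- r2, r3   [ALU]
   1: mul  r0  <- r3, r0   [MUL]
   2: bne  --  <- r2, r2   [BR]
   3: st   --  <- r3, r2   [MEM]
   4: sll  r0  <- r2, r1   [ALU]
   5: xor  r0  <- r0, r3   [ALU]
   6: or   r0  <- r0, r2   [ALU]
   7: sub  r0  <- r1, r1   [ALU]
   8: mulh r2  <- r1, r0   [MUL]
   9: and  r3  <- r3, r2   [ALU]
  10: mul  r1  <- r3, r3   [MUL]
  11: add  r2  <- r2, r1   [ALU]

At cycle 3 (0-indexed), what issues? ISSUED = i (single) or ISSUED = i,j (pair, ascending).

ISSUED = 4

0. and @i0  | RAW r3
1. mul @i1  | no-port MUL/BR
2. bne/st @i2/i3  | 2-wide
3. sll @i4  | RAW+WAW r0
4. xor @i5  | RAW+WAW r0
5. or @i6  | WAW r0
6. sub @i7  | RAW r0
7. mulh @i8  | RAW r2
8. and @i9  | RAW r3
9. mul @i10  | RAW r1
10. add @i11  | tail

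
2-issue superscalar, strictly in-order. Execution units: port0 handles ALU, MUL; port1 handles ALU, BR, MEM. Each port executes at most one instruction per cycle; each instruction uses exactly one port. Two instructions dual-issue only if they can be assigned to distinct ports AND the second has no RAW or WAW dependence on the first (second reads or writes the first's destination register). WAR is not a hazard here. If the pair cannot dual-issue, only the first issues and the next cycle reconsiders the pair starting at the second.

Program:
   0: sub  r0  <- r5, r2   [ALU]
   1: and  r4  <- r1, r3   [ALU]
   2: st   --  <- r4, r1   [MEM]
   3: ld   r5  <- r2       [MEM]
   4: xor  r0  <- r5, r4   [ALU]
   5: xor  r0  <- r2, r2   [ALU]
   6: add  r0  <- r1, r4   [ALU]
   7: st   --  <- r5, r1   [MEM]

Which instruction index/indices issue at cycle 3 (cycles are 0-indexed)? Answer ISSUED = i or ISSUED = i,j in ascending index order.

ISSUED = 4

[0] i0/i1  sub and  -- 2-wide
[1] i2  st  -- no-port MEM/MEM
[2] i3  ld  -- RAW r5
[3] i4  xor  -- WAW r0
[4] i5  xor  -- WAW r0
[5] i6/i7  add st  -- 2-wide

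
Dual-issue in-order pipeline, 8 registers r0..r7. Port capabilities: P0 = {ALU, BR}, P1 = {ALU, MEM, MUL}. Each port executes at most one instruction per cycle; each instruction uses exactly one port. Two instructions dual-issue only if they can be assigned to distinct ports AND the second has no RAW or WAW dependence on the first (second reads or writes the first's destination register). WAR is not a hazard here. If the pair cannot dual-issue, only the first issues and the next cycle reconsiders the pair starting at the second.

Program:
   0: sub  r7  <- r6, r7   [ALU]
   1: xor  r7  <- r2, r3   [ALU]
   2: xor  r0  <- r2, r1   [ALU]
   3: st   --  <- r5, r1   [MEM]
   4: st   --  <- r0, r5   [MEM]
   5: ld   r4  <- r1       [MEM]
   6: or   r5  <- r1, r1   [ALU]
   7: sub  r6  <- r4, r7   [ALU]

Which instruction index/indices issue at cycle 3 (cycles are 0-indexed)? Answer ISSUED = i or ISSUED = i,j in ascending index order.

ISSUED = 4

t=0 i0:sub ; WAW r7
t=1 i1/i2:xor;xor ; 2-wide
t=2 i3:st ; no-port MEM/MEM
t=3 i4:st ; no-port MEM/MEM
t=4 i5/i6:ld;or ; 2-wide
t=5 i7:sub ; tail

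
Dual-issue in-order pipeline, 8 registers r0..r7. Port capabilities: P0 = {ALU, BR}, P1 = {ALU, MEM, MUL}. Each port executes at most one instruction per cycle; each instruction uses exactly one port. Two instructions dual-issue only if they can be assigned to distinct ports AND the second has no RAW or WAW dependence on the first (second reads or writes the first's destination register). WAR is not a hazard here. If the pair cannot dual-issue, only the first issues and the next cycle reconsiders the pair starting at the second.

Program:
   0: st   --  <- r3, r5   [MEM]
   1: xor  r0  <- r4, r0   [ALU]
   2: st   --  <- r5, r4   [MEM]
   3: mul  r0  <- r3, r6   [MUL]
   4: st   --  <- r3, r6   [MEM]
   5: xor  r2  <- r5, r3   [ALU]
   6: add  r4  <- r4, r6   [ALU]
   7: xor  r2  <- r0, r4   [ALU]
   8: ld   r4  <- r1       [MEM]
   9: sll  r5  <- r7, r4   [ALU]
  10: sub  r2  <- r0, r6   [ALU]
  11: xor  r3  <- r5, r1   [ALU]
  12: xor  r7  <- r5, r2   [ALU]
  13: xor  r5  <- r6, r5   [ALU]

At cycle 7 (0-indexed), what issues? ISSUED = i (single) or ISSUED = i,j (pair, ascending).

0. st/xor @i0&i1  | dual
1. st @i2  | no-port MEM/MUL
2. mul @i3  | no-port MUL/MEM
3. st/xor @i4&i5  | dual
4. add @i6  | RAW r4
5. xor/ld @i7&i8  | dual
6. sll/sub @i9&i10  | dual
7. xor/xor @i11&i12  | dual
8. xor @i13  | tail

ISSUED = 11,12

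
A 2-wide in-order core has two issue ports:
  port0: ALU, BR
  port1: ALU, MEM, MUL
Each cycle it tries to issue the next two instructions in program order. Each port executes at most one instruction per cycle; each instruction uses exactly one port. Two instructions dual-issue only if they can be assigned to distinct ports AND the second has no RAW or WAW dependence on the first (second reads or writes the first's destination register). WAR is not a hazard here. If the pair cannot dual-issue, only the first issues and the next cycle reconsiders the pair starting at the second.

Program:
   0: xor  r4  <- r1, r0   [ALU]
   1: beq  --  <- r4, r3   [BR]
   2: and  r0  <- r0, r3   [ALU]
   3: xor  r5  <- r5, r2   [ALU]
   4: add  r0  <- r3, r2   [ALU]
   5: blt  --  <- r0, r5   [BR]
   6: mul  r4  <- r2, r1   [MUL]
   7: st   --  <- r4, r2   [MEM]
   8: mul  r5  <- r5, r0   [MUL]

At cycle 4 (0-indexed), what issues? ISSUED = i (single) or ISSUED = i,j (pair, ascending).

0. xor @i0  | RAW r4
1. beq and @i1/i2  | 2-wide
2. xor add @i3/i4  | 2-wide
3. blt mul @i5/i6  | 2-wide
4. st @i7  | no-port MEM/MUL
5. mul @i8  | tail

ISSUED = 7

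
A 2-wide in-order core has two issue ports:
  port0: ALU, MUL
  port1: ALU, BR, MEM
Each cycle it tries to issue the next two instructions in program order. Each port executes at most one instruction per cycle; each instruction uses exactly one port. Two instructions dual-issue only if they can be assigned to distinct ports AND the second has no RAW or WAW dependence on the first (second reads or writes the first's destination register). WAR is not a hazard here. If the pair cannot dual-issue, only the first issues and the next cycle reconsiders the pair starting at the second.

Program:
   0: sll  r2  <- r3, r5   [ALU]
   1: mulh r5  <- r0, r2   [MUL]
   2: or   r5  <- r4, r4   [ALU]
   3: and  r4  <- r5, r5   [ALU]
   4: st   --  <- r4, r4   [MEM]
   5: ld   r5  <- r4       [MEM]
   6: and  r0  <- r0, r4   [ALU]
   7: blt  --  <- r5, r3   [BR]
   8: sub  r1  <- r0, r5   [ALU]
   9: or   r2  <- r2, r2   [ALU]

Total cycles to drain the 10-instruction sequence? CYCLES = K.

CYCLES = 8

  cy0 -> i0 (sll.ALU) RAW r2
  cy1 -> i1 (mulh.MUL) WAW r5
  cy2 -> i2 (or.ALU) RAW r5
  cy3 -> i3 (and.ALU) RAW r4
  cy4 -> i4 (st.MEM) no-port MEM/MEM
  cy5 -> i5&i6 (ld.MEM+and.ALU) 2-wide
  cy6 -> i7&i8 (blt.BR+sub.ALU) 2-wide
  cy7 -> i9 (or.ALU) tail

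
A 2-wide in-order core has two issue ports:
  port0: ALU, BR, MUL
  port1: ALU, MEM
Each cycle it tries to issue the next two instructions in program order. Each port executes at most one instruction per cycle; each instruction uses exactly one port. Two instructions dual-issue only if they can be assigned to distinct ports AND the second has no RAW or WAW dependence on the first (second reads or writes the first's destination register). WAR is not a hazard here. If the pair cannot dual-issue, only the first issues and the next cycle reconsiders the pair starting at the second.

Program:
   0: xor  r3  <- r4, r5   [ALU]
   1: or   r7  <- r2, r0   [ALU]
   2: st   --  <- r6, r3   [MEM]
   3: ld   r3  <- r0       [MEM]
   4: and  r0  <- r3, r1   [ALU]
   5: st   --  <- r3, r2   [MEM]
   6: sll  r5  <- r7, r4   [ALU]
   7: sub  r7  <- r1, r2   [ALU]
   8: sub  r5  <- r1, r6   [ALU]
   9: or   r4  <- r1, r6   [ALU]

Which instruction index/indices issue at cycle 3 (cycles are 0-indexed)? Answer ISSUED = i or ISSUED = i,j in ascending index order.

ISSUED = 4,5

0. xor.ALU or.ALU @i0,i1  | pair
1. st.MEM @i2  | no-port MEM/MEM
2. ld.MEM @i3  | RAW r3
3. and.ALU st.MEM @i4,i5  | pair
4. sll.ALU sub.ALU @i6,i7  | pair
5. sub.ALU or.ALU @i8,i9  | pair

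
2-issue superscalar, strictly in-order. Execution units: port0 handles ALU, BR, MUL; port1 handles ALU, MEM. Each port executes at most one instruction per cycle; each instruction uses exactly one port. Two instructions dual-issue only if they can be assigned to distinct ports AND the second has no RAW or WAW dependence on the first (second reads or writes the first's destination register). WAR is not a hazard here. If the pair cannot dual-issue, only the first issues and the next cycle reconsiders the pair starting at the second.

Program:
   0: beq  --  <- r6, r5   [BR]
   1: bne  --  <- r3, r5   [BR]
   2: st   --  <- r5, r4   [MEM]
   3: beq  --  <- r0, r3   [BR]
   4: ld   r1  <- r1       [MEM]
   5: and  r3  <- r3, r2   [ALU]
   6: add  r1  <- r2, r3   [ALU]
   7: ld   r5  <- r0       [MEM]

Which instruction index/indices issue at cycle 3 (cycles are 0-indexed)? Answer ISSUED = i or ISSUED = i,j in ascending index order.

0. beq.BR @i0  | no-port BR/BR
1. bne.BR;st.MEM @i1/i2  | 2-wide
2. beq.BR;ld.MEM @i3/i4  | 2-wide
3. and.ALU @i5  | RAW r3
4. add.ALU;ld.MEM @i6/i7  | 2-wide

ISSUED = 5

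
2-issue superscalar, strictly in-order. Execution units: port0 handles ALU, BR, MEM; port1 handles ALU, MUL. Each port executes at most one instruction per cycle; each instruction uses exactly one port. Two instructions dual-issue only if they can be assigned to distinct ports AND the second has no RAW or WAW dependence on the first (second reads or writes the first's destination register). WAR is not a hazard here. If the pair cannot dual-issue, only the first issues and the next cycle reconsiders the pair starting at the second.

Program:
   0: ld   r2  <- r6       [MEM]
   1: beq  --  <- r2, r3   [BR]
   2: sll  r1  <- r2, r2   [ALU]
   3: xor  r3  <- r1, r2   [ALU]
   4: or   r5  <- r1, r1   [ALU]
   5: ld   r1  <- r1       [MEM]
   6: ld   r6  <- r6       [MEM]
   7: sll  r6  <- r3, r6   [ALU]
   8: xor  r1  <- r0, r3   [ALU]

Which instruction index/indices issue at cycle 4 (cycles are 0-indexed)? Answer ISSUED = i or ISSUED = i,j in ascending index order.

[0] i0  ld.MEM  -- no-port MEM/BR
[1] i1+i2  beq.BR sll.ALU  -- 2-wide
[2] i3+i4  xor.ALU or.ALU  -- 2-wide
[3] i5  ld.MEM  -- no-port MEM/MEM
[4] i6  ld.MEM  -- RAW+WAW r6
[5] i7+i8  sll.ALU xor.ALU  -- 2-wide

ISSUED = 6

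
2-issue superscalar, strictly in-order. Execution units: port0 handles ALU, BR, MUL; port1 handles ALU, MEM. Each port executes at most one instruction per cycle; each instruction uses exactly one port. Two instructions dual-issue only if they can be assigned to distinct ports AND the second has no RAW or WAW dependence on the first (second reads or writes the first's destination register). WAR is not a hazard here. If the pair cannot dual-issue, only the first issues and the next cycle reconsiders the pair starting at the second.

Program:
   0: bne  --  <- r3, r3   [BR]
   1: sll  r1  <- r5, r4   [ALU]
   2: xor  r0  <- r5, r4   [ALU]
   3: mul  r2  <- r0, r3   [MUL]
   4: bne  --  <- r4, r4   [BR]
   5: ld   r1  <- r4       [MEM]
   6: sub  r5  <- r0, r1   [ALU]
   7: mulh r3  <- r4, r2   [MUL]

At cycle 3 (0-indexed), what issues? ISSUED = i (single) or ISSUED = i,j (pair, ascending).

[0] i0,i1  bne.BR+sll.ALU  -- pair
[1] i2  xor.ALU  -- RAW r0
[2] i3  mul.MUL  -- no-port MUL/BR
[3] i4,i5  bne.BR+ld.MEM  -- pair
[4] i6,i7  sub.ALU+mulh.MUL  -- pair

ISSUED = 4,5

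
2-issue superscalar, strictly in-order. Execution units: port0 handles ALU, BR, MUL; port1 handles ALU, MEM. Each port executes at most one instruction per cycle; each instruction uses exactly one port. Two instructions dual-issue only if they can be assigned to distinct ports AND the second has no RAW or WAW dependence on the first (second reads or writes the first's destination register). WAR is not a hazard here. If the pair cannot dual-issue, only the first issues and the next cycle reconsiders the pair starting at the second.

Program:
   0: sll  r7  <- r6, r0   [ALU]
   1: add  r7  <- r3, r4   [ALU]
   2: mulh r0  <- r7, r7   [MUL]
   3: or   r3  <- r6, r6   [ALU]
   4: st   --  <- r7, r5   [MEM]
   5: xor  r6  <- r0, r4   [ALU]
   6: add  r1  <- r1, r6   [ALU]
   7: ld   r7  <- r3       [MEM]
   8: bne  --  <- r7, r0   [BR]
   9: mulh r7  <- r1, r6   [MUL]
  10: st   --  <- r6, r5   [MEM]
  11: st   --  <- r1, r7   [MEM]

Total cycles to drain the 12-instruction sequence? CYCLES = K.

0. sll @i0  | WAW r7
1. add @i1  | RAW r7
2. mulh;or @i2+i3  | dual
3. st;xor @i4+i5  | dual
4. add;ld @i6+i7  | dual
5. bne @i8  | no-port BR/MUL
6. mulh;st @i9+i10  | dual
7. st @i11  | tail

CYCLES = 8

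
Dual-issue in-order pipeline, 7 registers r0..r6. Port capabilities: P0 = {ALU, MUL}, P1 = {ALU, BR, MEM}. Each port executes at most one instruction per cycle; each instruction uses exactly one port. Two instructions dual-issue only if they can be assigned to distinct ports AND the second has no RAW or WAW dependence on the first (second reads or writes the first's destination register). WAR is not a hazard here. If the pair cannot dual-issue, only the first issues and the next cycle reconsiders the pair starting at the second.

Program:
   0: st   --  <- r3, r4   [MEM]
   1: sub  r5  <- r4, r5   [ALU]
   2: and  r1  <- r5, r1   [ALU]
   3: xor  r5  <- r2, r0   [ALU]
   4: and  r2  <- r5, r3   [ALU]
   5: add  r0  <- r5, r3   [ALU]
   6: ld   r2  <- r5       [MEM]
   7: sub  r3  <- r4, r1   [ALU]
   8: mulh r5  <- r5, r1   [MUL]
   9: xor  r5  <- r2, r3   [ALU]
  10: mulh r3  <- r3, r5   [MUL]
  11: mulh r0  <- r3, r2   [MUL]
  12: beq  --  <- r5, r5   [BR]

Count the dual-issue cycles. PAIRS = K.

[0] i0/i1  st.MEM;sub.ALU  -- 2-wide
[1] i2/i3  and.ALU;xor.ALU  -- 2-wide
[2] i4/i5  and.ALU;add.ALU  -- 2-wide
[3] i6/i7  ld.MEM;sub.ALU  -- 2-wide
[4] i8  mulh.MUL  -- WAW r5
[5] i9  xor.ALU  -- RAW r5
[6] i10  mulh.MUL  -- no-port MUL/MUL
[7] i11/i12  mulh.MUL;beq.BR  -- 2-wide

PAIRS = 5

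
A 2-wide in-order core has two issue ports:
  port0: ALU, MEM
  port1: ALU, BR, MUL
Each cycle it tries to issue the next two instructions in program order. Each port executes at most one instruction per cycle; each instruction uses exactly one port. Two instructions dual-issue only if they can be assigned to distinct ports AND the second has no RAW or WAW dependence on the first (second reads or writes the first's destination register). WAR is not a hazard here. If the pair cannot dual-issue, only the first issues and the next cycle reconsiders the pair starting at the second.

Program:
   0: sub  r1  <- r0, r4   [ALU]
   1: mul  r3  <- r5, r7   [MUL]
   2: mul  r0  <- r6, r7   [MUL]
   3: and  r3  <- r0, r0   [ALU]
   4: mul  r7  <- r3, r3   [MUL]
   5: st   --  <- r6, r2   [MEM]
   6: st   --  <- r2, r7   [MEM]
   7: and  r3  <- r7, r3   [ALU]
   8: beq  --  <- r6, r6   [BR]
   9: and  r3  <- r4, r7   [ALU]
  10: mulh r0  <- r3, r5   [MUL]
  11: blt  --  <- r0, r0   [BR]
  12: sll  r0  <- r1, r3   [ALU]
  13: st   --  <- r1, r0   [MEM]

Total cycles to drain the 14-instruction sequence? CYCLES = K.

CYCLES = 9

#0 head=0: sub.ALU/mul.MUL i0,i1 pair
#1 head=2: mul.MUL i2 RAW r0
#2 head=3: and.ALU i3 RAW r3
#3 head=4: mul.MUL/st.MEM i4,i5 pair
#4 head=6: st.MEM/and.ALU i6,i7 pair
#5 head=8: beq.BR/and.ALU i8,i9 pair
#6 head=10: mulh.MUL i10 no-port MUL/BR
#7 head=11: blt.BR/sll.ALU i11,i12 pair
#8 head=13: st.MEM i13 tail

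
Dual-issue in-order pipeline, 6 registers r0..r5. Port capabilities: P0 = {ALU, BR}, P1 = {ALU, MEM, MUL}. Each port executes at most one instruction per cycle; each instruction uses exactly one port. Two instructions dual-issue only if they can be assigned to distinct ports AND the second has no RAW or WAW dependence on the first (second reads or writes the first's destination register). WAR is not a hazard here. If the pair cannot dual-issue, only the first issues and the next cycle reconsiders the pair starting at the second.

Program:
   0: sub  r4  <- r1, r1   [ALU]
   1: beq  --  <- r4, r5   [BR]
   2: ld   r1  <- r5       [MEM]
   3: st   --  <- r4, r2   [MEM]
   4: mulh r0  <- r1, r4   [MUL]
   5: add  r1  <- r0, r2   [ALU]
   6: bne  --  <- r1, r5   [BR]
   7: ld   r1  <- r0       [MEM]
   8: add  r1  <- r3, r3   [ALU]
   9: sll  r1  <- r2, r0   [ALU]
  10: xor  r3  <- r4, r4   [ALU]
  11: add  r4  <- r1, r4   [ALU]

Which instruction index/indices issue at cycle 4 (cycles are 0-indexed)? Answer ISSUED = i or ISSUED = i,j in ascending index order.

ISSUED = 5

c0: i0 sub.ALU  RAW r4
c1: i1+i2 beq.BR/ld.MEM  2-wide
c2: i3 st.MEM  no-port MEM/MUL
c3: i4 mulh.MUL  RAW r0
c4: i5 add.ALU  RAW r1
c5: i6+i7 bne.BR/ld.MEM  2-wide
c6: i8 add.ALU  WAW r1
c7: i9+i10 sll.ALU/xor.ALU  2-wide
c8: i11 add.ALU  tail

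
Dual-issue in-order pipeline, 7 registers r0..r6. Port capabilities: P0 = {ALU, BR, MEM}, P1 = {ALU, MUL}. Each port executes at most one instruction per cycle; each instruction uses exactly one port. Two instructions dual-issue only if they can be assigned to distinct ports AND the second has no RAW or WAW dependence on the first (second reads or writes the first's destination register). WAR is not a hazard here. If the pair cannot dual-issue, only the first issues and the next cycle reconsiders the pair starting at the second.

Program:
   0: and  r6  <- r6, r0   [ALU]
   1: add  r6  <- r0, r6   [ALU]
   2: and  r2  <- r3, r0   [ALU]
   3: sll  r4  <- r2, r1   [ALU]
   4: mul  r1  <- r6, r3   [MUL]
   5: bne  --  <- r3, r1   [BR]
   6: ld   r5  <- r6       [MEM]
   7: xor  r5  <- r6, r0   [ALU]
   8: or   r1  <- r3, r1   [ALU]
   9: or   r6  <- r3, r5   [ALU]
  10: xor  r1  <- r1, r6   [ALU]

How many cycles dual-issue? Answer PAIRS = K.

[0] i0  and  -- RAW+WAW r6
[1] i1/i2  add;and  -- dual
[2] i3/i4  sll;mul  -- dual
[3] i5  bne  -- no-port BR/MEM
[4] i6  ld  -- WAW r5
[5] i7/i8  xor;or  -- dual
[6] i9  or  -- RAW r6
[7] i10  xor  -- tail

PAIRS = 3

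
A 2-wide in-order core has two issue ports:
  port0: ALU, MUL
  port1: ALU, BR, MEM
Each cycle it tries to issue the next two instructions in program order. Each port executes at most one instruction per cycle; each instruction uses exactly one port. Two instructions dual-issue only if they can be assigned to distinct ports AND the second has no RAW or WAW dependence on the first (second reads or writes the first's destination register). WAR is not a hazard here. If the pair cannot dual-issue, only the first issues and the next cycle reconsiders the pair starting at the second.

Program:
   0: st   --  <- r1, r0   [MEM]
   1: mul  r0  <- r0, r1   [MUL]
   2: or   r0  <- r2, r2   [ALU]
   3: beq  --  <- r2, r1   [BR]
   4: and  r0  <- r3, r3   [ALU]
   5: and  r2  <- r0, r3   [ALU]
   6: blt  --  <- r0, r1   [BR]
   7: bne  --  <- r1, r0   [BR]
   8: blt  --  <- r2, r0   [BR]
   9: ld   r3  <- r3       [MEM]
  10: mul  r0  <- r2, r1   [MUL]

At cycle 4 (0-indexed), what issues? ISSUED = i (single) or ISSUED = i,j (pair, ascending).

0. st.MEM mul.MUL @i0&i1  | 2-wide
1. or.ALU beq.BR @i2&i3  | 2-wide
2. and.ALU @i4  | RAW r0
3. and.ALU blt.BR @i5&i6  | 2-wide
4. bne.BR @i7  | no-port BR/BR
5. blt.BR @i8  | no-port BR/MEM
6. ld.MEM mul.MUL @i9&i10  | 2-wide

ISSUED = 7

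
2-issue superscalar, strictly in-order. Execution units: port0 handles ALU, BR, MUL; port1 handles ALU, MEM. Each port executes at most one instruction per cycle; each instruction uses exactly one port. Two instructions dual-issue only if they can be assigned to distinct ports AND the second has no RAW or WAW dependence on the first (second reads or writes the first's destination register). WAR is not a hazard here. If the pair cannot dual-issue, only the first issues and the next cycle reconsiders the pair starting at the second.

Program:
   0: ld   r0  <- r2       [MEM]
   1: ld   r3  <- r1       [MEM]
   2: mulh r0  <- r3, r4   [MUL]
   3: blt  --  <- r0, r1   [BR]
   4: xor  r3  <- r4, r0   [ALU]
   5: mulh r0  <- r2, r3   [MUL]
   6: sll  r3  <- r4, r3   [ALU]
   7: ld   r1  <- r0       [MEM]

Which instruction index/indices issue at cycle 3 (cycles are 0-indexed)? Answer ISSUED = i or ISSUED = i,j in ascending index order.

ISSUED = 3,4

[0] i0  ld  -- no-port MEM/MEM
[1] i1  ld  -- RAW r3
[2] i2  mulh  -- no-port MUL/BR
[3] i3&i4  blt/xor  -- dual
[4] i5&i6  mulh/sll  -- dual
[5] i7  ld  -- tail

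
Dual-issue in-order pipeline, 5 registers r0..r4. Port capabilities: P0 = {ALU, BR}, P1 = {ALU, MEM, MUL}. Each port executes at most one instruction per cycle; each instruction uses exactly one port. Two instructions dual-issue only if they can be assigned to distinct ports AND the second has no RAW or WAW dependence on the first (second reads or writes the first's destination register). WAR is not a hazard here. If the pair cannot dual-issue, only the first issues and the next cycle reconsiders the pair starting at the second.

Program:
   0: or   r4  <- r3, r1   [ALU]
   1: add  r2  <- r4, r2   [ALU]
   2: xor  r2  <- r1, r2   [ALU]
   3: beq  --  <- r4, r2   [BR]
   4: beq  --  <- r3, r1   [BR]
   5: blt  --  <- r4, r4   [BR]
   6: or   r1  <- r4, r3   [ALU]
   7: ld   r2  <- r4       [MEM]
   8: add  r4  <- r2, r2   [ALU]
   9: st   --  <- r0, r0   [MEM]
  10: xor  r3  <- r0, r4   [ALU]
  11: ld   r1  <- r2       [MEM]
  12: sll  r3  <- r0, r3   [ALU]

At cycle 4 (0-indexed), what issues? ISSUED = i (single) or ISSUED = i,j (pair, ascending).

[0] i0  or  -- RAW r4
[1] i1  add  -- RAW+WAW r2
[2] i2  xor  -- RAW r2
[3] i3  beq  -- no-port BR/BR
[4] i4  beq  -- no-port BR/BR
[5] i5&i6  blt;or  -- dual
[6] i7  ld  -- RAW r2
[7] i8&i9  add;st  -- dual
[8] i10&i11  xor;ld  -- dual
[9] i12  sll  -- tail

ISSUED = 4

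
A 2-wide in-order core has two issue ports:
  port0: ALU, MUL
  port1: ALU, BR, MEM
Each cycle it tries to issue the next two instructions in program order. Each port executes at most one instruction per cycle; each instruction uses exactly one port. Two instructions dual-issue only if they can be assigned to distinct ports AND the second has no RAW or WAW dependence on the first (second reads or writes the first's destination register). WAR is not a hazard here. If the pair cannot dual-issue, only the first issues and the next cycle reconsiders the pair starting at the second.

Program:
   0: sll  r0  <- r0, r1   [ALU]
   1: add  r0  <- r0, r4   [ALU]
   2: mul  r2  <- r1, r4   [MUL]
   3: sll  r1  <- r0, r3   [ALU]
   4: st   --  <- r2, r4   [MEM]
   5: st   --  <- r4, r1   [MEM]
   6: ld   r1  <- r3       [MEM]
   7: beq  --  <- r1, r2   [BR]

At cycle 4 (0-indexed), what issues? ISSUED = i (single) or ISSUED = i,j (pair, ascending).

ISSUED = 6

#0 head=0: sll.ALU i0 RAW+WAW r0
#1 head=1: add.ALU/mul.MUL i1/i2 dual
#2 head=3: sll.ALU/st.MEM i3/i4 dual
#3 head=5: st.MEM i5 no-port MEM/MEM
#4 head=6: ld.MEM i6 no-port MEM/BR
#5 head=7: beq.BR i7 tail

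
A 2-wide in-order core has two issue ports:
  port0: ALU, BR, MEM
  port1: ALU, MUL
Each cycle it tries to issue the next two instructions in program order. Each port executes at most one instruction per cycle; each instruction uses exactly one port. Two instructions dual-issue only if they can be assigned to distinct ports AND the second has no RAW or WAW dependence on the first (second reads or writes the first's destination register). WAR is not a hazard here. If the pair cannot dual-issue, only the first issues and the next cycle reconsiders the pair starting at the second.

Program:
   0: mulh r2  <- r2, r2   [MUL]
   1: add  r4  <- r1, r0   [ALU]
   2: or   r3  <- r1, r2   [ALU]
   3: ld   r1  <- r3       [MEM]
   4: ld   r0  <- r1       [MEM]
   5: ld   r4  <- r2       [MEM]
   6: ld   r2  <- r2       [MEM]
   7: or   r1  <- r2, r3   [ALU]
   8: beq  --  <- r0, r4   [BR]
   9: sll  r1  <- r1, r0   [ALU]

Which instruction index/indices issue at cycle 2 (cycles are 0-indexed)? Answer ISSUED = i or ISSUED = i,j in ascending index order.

c0: i0&i1 mulh;add  2-wide
c1: i2 or  RAW r3
c2: i3 ld  no-port MEM/MEM
c3: i4 ld  no-port MEM/MEM
c4: i5 ld  no-port MEM/MEM
c5: i6 ld  RAW r2
c6: i7&i8 or;beq  2-wide
c7: i9 sll  tail

ISSUED = 3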